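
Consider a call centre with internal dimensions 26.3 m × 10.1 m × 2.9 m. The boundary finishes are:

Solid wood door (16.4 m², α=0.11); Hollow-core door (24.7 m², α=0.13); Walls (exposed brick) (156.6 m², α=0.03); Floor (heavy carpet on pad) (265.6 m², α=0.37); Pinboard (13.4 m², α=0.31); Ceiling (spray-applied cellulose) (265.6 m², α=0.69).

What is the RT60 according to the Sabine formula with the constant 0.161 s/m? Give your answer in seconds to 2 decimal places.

Summing Sᵢαᵢ: 1.804 + 3.211 + 4.698 + 98.272 + 4.154 + 183.264 → A = 295.403 sabins.
V = 26.3·10.1·2.9 = 770.327 m³.
RT60 = 0.161 · V / A = 0.161 × 770.327 / 295.403 = 0.42 s.

0.42 s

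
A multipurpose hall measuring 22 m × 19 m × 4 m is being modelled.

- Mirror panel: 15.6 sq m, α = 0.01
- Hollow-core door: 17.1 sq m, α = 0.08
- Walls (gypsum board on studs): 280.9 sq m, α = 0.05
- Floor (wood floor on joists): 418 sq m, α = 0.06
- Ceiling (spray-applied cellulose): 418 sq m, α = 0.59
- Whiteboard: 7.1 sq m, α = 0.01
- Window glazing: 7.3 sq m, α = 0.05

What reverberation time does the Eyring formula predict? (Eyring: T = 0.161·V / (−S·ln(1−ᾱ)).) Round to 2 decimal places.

0.81 s

S = Σ Sᵢ = 1164.0 sq m.
Absorption A = 15.6×0.01 + 17.1×0.08 + 280.9×0.05 + 418×0.06 + 418×0.59 + 7.1×0.01 + 7.3×0.05 = 287.705 sabins.
ᾱ = 287.705 / 1164.0 = 0.2472.
−S·ln(1−ᾱ) = −1164.0 × ln(1 − 0.2472) = 330.524.
V = 22 × 19 × 4 = 1672 m³.
RT60 = 0.161 × 1672 / 330.524 = 0.81 s.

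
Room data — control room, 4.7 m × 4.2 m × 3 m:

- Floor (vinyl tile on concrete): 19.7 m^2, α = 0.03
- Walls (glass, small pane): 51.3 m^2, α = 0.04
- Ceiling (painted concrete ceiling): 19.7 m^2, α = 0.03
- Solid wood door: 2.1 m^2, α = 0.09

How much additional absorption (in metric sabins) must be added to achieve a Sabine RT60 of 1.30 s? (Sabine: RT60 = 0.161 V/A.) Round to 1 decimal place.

Total absorption A₁ = 19.7*0.03 + 51.3*0.04 + 19.7*0.03 + 2.1*0.09
  = 0.591 + 2.052 + 0.591 + 0.189 = 3.423 m^2 sabins.
Target A₂ = 0.161·59.22/1.30 = 7.334 sabins (V = 59.22 m³).
Shortfall: 7.334 − 3.423 = 3.9 sabins.

3.9 sabins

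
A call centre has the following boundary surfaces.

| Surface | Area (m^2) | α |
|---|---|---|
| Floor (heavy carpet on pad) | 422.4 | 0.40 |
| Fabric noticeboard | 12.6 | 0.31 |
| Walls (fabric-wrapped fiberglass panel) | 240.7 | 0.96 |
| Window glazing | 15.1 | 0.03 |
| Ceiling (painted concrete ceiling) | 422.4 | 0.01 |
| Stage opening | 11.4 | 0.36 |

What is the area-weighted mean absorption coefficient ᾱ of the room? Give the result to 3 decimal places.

Total surface area S = 1124.6 m^2.
A = 422.4×0.40 + 12.6×0.31 + 240.7×0.96 + 15.1×0.03 + 422.4×0.01 + 11.4×0.36 = 412.719 sabins.
ᾱ = A/S = 0.367.

0.367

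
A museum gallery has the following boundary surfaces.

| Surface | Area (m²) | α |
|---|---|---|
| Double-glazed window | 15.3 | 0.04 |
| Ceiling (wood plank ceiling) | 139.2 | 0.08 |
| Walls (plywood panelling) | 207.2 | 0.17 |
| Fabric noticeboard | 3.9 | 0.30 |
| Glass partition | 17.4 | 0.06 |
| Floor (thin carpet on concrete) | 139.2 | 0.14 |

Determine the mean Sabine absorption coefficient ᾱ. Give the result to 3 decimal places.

Total surface area S = 522.2 m².
Weighted sum Σ Sα = 68.674.
ᾱ = 68.674 / 522.2 = 0.132.

0.132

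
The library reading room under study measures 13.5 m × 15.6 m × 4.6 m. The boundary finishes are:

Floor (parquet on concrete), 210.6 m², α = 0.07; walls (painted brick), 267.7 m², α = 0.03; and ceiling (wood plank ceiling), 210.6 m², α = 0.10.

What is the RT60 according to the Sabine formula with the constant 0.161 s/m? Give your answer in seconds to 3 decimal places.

3.558 seconds

A = Σ Sᵢαᵢ = 210.6×0.07 + 267.7×0.03 + 210.6×0.10 = 43.833 sabins.
V = 13.5·15.6·4.6 = 968.76 m³.
Sabine: RT60 = 0.161 × 968.76 / 43.833 = 3.558 s.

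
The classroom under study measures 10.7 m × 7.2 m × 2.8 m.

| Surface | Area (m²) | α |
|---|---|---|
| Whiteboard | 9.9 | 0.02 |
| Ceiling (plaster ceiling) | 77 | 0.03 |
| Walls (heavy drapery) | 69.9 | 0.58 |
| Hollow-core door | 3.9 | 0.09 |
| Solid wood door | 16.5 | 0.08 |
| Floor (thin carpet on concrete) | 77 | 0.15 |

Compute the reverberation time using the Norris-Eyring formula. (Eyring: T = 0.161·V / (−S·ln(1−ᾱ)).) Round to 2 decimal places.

0.55 s

S = Σ Sᵢ = 254.2 m².
Absorption A = 9.9×0.02 + 77×0.03 + 69.9×0.58 + 3.9×0.09 + 16.5×0.08 + 77×0.15 = 56.271 sabins.
Mean coefficient ᾱ = A/S = 0.2214.
Eyring denominator: −S ln(1−ᾱ) = 63.616.
V = 10.7 × 7.2 × 2.8 = 215.712 m³.
RT60 = 0.161 × 215.712 / 63.616 = 0.55 s.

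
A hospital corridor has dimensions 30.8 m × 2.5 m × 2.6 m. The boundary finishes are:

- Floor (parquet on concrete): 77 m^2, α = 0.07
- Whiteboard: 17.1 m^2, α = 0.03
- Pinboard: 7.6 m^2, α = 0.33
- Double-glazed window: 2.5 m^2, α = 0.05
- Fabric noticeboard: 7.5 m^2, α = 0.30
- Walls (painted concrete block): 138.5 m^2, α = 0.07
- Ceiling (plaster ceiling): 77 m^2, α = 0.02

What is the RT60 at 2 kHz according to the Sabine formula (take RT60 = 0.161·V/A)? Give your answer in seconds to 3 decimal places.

Equivalent absorption area: A = 77×0.07 + 17.1×0.03 + 7.6×0.33 + 2.5×0.05 + 7.5×0.30 + 138.5×0.07 + 77×0.02 = 22.021 m^2.
Volume V = 30.8 × 2.5 × 2.6 = 200.2 m³.
RT60 = 0.161 · V / A = 0.161 × 200.2 / 22.021 = 1.464 s.

1.464 s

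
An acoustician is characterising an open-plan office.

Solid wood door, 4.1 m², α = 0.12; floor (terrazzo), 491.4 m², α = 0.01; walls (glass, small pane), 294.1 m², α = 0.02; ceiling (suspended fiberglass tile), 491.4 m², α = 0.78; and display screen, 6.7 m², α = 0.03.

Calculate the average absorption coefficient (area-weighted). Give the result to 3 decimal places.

S = Σ Sᵢ = 4.1 + 491.4 + 294.1 + 491.4 + 6.7 = 1287.7 m².
A = 4.1×0.12 + 491.4×0.01 + 294.1×0.02 + 491.4×0.78 + 6.7×0.03 = 394.781 sabins.
ᾱ = A/S = 0.307.

0.307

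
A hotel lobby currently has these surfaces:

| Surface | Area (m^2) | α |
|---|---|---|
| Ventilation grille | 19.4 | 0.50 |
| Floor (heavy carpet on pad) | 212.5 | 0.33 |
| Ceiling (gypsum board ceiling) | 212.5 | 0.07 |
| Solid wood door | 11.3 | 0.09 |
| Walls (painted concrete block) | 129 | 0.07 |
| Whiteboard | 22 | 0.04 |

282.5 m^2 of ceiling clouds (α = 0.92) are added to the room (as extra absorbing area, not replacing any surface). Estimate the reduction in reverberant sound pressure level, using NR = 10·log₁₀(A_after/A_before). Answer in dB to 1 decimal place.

Total absorption A_before = 19.4·0.50 + 212.5·0.33 + 212.5·0.07 + 11.3·0.09 + 129·0.07 + 22·0.04
  = 9.700 + 70.125 + 14.875 + 1.017 + 9.030 + 0.880 = 105.627 m^2 sabins.
Treatment contributes 282.5·0.92 = 259.900 sabins.
New total A_after = 365.527 sabins.
Reduction = 10 log₁₀(A_after/A_before) = 10 log₁₀(3.4605) = 5.4 dB.

5.4 dB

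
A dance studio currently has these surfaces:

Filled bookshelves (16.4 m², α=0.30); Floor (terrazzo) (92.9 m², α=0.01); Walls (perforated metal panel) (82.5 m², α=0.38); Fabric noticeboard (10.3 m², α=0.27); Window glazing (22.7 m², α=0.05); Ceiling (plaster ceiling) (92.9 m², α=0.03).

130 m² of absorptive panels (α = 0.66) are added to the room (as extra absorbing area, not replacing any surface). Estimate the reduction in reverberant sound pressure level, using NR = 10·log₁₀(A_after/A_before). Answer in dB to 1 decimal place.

4.7 dB

Summing Sᵢαᵢ: 4.920 + 0.929 + 31.350 + 2.781 + 1.135 + 2.787 → A_before = 43.902 sabins.
Treatment contributes 130·0.66 = 85.800 sabins.
New total A_after = 129.702 sabins.
Reduction = 10 log₁₀(A_after/A_before) = 10 log₁₀(2.9544) = 4.7 dB.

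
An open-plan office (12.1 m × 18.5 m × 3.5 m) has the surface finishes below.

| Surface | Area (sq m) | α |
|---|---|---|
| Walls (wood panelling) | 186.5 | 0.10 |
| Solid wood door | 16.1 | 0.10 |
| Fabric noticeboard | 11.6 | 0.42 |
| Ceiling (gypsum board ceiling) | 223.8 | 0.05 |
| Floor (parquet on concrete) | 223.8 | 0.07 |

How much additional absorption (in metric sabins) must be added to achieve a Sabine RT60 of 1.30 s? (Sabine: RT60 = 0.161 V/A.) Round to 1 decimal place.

45.0 sabins

A₁ = Σ Sᵢαᵢ = 186.5×0.10 + 16.1×0.10 + 11.6×0.42 + 223.8×0.05 + 223.8×0.07 = 51.988 sabins.
For T = 1.30 s, need A₂ = 0.161·V/T = 0.161·783.475/1.30 = 97.030 sabins.
Shortfall: 97.030 − 51.988 = 45.0 sabins.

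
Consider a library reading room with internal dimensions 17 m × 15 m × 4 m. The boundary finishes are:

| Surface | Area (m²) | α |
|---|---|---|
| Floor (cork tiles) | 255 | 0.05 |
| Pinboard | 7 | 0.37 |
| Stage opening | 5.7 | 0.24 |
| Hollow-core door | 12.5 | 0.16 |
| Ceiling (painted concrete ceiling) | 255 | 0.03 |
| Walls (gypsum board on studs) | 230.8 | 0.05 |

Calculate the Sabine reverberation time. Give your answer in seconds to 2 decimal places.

4.33 sec

A = Σ Sᵢαᵢ = 255*0.05 + 7*0.37 + 5.7*0.24 + 12.5*0.16 + 255*0.03 + 230.8*0.05 = 37.898 sabins.
Volume V = 17 × 15 × 4 = 1020 m³.
T = 0.161 V/A = 0.161·1020/37.898 = 4.33 s.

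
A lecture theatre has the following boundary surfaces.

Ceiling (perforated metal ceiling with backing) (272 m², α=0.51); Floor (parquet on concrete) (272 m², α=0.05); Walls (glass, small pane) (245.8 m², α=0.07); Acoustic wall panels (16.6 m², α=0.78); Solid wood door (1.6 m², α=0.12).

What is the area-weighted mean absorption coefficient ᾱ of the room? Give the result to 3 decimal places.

Total surface area S = 808.0 m².
Σ(Sᵢαᵢ) = 272*0.51 + 272*0.05 + 245.8*0.07 + 16.6*0.78 + 1.6*0.12 = 182.666.
ᾱ = A/S = 0.226.

0.226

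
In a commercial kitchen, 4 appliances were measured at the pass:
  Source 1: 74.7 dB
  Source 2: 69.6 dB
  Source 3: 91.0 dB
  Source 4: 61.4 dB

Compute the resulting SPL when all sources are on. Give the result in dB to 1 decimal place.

91.1 dB

Σ 10^(Lᵢ/10) = 1.299e+09.
Combined level = 10 log₁₀(1.299e+09) = 91.1 dB.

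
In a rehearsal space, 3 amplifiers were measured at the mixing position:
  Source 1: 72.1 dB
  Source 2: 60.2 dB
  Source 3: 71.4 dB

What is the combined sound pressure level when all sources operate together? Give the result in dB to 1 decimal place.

74.9 dB

Sum in the linear (power) domain: Σ 10^(Lᵢ/10) = 10^(72.1/10) + 10^(60.2/10) + 10^(71.4/10) = 3.107e+07.
L_total = 10·log₁₀(3.107e+07) = 74.9 dB.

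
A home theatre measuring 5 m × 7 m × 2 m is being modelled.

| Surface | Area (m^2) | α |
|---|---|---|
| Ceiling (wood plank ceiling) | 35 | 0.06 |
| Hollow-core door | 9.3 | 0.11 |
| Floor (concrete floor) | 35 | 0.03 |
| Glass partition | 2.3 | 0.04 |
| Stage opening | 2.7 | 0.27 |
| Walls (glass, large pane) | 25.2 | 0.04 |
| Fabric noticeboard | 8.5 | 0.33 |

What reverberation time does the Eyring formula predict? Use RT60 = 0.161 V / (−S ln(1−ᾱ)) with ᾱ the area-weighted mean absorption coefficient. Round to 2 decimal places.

1.23 seconds

S = Σ Sᵢ = 118.0 m^2.
Absorption A = 35·0.06 + 9.3·0.11 + 35·0.03 + 2.3·0.04 + 2.7·0.27 + 25.2·0.04 + 8.5·0.33 = 8.807 sabins.
Mean coefficient ᾱ = A/S = 0.0746.
Eyring denominator: −S ln(1−ᾱ) = 9.148.
V = 5 × 7 × 2 = 70 m³.
T = 0.161·V/[−S·ln(1−ᾱ)] = 0.161·70/9.148 = 1.23 s.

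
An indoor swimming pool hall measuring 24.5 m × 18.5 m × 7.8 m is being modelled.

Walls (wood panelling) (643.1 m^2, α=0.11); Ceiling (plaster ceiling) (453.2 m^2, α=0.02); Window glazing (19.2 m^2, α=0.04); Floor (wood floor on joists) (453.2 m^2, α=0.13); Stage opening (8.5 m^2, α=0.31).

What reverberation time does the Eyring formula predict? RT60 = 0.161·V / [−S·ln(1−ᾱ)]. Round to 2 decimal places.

Total surface area S = 643.1 + 453.2 + 19.2 + 453.2 + 8.5 = 1577.2 m^2.
Σ(Sᵢαᵢ) = 643.1·0.11 + 453.2·0.02 + 19.2·0.04 + 453.2·0.13 + 8.5·0.31 = 142.124.
ᾱ = 142.124 / 1577.2 = 0.0901.
−S·ln(1−ᾱ) = −1577.2 × ln(1 − 0.0901) = 148.920.
V = 24.5 × 18.5 × 7.8 = 3535.35 m³.
RT60 = 0.161 × 3535.35 / 148.920 = 3.82 s.

3.82 sec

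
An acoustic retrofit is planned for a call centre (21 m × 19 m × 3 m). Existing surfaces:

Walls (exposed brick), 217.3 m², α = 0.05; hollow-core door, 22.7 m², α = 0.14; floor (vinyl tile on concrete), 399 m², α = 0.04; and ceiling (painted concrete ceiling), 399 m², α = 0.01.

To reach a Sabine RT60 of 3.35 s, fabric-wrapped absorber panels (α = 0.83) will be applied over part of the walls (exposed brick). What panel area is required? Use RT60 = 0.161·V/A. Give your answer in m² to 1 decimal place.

30.2

Equivalent absorption area: A₁ = 217.3*0.05 + 22.7*0.14 + 399*0.04 + 399*0.01 = 33.993 m².
V = 1197 m³. Target absorption A₂ = 0.161 × 1197 / 3.35 = 57.527 sabins.
ΔA needed = 57.527 − 33.993 = 23.534 sabins.
Each m² of panel replacing the walls (exposed brick) adds (0.83 − 0.05) = 0.78 sabins.
Panel area = 23.534 / 0.78 = 30.2 m².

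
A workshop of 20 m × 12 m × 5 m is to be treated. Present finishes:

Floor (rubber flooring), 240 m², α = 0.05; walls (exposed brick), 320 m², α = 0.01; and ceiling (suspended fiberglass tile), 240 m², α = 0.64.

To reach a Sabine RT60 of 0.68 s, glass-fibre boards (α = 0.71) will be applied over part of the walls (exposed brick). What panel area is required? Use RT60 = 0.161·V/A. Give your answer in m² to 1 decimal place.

Total absorption A₁ = 240×0.05 + 320×0.01 + 240×0.64
  = 12.000 + 3.200 + 153.600 = 168.800 m² sabins.
V = 1200 m³. Target absorption A₂ = 0.161 × 1200 / 0.68 = 284.118 sabins.
ΔA needed = 284.118 − 168.800 = 115.318 sabins.
Each m² of panel replacing the walls (exposed brick) adds (0.71 − 0.01) = 0.70 sabins.
Panel area = 115.318 / 0.70 = 164.7 m².

164.7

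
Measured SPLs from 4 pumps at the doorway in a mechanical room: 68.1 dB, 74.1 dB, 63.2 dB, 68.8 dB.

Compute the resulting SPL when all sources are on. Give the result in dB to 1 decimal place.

76.2 dB

Σ 10^(Lᵢ/10) = 4.184e+07.
Back to dB: 10·log₁₀ Σ = 76.2 dB.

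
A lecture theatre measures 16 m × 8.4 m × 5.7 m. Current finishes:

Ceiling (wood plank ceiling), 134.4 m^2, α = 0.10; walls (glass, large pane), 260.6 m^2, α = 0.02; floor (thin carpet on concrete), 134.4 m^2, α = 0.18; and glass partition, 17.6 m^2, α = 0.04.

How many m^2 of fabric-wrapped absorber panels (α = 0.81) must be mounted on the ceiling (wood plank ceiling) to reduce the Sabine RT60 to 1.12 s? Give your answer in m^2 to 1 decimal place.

93.8

Summing Sᵢαᵢ: 13.440 + 5.212 + 24.192 + 0.704 → A₁ = 43.548 sabins.
V = 766.08 m³. Target absorption A₂ = 0.161 × 766.08 / 1.12 = 110.124 sabins.
Absorption to add: 110.124 − 43.548 = 66.576 sabins.
Each m^2 of panel replacing the ceiling (wood plank ceiling) adds (0.81 − 0.10) = 0.71 sabins.
Area = ΔA/Δα = 66.576/0.71 = 93.8 m^2.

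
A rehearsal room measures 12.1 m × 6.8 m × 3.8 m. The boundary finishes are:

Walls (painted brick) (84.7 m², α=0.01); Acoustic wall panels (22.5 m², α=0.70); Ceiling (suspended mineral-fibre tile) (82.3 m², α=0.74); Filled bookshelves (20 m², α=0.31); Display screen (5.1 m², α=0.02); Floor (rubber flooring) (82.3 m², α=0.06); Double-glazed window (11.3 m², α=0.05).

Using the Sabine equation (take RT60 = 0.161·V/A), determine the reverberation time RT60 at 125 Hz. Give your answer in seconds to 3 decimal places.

Summing Sᵢαᵢ: 0.847 + 15.750 + 60.902 + 6.200 + 0.102 + 4.938 + 0.565 → A = 89.304 sabins.
Volume V = 12.1 × 6.8 × 3.8 = 312.664 m³.
RT60 = 0.161 · V / A = 0.161 × 312.664 / 89.304 = 0.564 s.

0.564 s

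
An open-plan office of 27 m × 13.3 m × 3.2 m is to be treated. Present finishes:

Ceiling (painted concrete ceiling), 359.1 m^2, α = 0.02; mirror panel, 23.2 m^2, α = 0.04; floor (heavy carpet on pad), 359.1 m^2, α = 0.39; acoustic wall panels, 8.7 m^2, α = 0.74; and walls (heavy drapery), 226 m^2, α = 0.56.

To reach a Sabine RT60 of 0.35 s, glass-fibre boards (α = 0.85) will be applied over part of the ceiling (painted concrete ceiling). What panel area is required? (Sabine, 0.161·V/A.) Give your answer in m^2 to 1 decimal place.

298.1

Summing Sᵢαᵢ: 7.182 + 0.928 + 140.049 + 6.438 + 126.560 → A₁ = 281.157 sabins.
V = 1149.12 m³. Target absorption A₂ = 0.161 × 1149.12 / 0.35 = 528.595 sabins.
ΔA needed = 528.595 − 281.157 = 247.438 sabins.
Each m^2 of panel replacing the ceiling (painted concrete ceiling) adds (0.85 − 0.02) = 0.83 sabins.
Panel area = 247.438 / 0.83 = 298.1 m^2.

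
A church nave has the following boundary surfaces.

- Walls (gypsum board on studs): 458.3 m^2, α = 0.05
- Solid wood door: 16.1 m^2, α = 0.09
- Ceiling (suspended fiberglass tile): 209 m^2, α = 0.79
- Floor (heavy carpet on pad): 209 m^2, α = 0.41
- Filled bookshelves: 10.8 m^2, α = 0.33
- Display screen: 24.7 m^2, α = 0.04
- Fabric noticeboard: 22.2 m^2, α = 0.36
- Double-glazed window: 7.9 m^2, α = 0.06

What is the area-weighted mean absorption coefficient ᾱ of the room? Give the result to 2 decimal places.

S = Σ Sᵢ = 458.3 + 16.1 + 209 + 209 + 10.8 + 24.7 + 22.2 + 7.9 = 958.0 m^2.
A = 458.3*0.05 + 16.1*0.09 + 209*0.79 + 209*0.41 + 10.8*0.33 + 24.7*0.04 + 22.2*0.36 + 7.9*0.06 = 288.182 sabins.
ᾱ = A/S = 0.30.

0.30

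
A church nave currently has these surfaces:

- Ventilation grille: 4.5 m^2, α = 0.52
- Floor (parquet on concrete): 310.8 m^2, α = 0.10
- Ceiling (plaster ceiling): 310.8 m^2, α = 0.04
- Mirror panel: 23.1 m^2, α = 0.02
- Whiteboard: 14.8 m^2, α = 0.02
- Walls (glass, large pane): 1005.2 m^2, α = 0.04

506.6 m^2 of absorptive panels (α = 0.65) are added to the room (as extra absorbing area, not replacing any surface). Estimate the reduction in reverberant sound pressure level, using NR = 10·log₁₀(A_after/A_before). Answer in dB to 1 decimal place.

Summing Sᵢαᵢ: 2.340 + 31.080 + 12.432 + 0.462 + 0.296 + 40.208 → A_before = 86.818 sabins.
Treatment contributes 506.6·0.65 = 329.290 sabins.
A_after = 86.818 + 329.290 = 416.108 sabins.
NR = 10·log₁₀(416.108/86.818) = 6.8 dB.

6.8 dB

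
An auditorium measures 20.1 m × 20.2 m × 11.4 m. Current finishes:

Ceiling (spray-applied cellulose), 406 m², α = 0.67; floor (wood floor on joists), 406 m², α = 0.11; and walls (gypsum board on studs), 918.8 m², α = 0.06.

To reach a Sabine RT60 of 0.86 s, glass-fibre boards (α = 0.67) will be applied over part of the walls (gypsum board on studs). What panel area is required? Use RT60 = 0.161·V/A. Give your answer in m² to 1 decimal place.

811.0

Total absorption A₁ = 406·0.67 + 406·0.11 + 918.8·0.06
  = 272.020 + 44.660 + 55.128 = 371.808 m² sabins.
Required A₂ = 0.161·4628.628/0.86 = 866.522 sabins.
ΔA needed = 866.522 − 371.808 = 494.714 sabins.
Net gain per m²: Δα = 0.67 − 0.06 = 0.61.
Area = ΔA/Δα = 494.714/0.61 = 811.0 m².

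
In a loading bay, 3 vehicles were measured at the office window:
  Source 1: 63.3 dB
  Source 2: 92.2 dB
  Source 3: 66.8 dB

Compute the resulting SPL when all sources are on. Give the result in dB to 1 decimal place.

92.2 dB

Sum in the linear (power) domain: Σ 10^(Lᵢ/10) = 10^(63.3/10) + 10^(92.2/10) + 10^(66.8/10) = 1.667e+09.
L_total = 10·log₁₀(1.667e+09) = 92.2 dB.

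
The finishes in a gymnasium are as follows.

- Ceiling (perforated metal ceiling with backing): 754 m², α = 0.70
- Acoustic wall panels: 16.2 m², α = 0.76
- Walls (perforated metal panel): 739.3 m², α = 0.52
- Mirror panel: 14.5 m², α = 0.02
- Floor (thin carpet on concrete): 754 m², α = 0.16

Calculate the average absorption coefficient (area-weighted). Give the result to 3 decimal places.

0.459

Total surface area S = 2278.0 m².
Weighted sum Σ Sα = 1045.478.
ᾱ = 1045.478 / 2278.0 = 0.459.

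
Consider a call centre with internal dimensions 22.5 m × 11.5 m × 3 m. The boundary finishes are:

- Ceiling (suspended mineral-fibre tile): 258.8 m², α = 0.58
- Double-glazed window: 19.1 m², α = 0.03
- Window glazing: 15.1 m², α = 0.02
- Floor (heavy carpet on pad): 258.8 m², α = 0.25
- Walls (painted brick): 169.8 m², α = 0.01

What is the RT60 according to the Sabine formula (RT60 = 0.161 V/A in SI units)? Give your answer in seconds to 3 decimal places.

0.575 sec

Total absorption A = 258.8·0.58 + 19.1·0.03 + 15.1·0.02 + 258.8·0.25 + 169.8·0.01
  = 150.104 + 0.573 + 0.302 + 64.700 + 1.698 = 217.377 m² sabins.
Volume V = 22.5 × 11.5 × 3 = 776.25 m³.
T = 0.161 V/A = 0.161·776.25/217.377 = 0.575 s.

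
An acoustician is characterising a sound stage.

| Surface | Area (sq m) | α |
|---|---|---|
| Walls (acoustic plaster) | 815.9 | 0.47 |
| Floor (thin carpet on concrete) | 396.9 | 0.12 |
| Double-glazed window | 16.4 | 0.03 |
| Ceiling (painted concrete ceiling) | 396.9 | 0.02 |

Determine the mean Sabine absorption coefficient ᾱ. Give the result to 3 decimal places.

S = Σ Sᵢ = 815.9 + 396.9 + 16.4 + 396.9 = 1626.1 sq m.
A = 815.9·0.47 + 396.9·0.12 + 16.4·0.03 + 396.9·0.02 = 439.531 sabins.
ᾱ = 439.531 / 1626.1 = 0.270.

0.270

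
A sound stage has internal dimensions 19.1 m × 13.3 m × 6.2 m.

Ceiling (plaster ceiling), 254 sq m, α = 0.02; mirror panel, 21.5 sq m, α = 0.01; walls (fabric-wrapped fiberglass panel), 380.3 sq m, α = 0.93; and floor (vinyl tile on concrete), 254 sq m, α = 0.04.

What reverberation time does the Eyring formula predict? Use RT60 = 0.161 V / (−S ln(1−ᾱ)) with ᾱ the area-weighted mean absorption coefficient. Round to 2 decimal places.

Total surface area S = 254 + 21.5 + 380.3 + 254 = 909.8 sq m.
Σ(Sᵢαᵢ) = 254×0.02 + 21.5×0.01 + 380.3×0.93 + 254×0.04 = 369.134.
Mean coefficient ᾱ = A/S = 0.4057.
Eyring denominator: −S ln(1−ᾱ) = 473.434.
V = 19.1 × 13.3 × 6.2 = 1574.986 m³.
T = 0.161·V/[−S·ln(1−ᾱ)] = 0.161·1574.986/473.434 = 0.54 s.

0.54 sec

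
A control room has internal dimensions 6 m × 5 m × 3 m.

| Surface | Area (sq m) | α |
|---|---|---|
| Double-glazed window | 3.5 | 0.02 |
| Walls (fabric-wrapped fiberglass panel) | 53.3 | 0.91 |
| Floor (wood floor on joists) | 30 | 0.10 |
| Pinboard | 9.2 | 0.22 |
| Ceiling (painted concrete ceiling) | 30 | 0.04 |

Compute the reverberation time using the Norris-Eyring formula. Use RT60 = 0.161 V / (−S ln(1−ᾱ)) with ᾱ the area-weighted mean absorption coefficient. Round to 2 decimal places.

0.20 sec

Total surface area S = 3.5 + 53.3 + 30 + 9.2 + 30 = 126.0 sq m.
Absorption A = 3.5×0.02 + 53.3×0.91 + 30×0.10 + 9.2×0.22 + 30×0.04 = 54.797 sabins.
Mean coefficient ᾱ = A/S = 0.4349.
Eyring denominator: −S ln(1−ᾱ) = 71.915.
V = 6 × 5 × 3 = 90 m³.
T = 0.161·V/[−S·ln(1−ᾱ)] = 0.161·90/71.915 = 0.20 s.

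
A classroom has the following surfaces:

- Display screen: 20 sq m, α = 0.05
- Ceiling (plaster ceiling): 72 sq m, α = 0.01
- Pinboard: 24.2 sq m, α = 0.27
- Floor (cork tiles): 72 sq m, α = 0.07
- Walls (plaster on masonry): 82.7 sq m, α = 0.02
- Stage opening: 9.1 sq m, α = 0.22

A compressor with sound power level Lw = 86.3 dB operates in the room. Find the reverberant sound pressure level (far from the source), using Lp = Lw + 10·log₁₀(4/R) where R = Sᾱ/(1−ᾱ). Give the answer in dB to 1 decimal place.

79.8 dB

A = 16.950 sabins; S = 280.0 sq m.
ᾱ = 0.0605, so room constant R = A/(1−ᾱ) = 18.042 sq m.
Lp = Lw + 10 log₁₀(4/R) = 86.3 -6.54 = 79.8 dB.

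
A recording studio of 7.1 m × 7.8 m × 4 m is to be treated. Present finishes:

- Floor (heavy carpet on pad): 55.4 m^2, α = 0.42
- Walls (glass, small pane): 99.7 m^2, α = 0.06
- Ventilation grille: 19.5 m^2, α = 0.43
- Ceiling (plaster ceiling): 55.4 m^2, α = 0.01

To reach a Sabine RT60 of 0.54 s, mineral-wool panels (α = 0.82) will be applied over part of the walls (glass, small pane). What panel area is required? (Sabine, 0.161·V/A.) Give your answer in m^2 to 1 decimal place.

36.7

A₁ = Σ Sᵢαᵢ = 55.4×0.42 + 99.7×0.06 + 19.5×0.43 + 55.4×0.01 = 38.189 sabins.
Required A₂ = 0.161·221.52/0.54 = 66.046 sabins.
ΔA needed = 66.046 − 38.189 = 27.857 sabins.
Each m^2 of panel replacing the walls (glass, small pane) adds (0.82 − 0.06) = 0.76 sabins.
Panel area = 27.857 / 0.76 = 36.7 m^2.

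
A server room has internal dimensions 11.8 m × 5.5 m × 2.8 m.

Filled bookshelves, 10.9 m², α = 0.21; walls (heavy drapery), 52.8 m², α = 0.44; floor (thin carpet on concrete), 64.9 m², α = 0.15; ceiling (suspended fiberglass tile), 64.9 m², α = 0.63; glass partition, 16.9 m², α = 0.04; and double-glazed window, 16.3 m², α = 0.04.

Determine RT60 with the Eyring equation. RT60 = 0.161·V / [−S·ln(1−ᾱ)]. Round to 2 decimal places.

0.31 s

S = Σ Sᵢ = 226.7 m².
Absorption A = 10.9·0.21 + 52.8·0.44 + 64.9·0.15 + 64.9·0.63 + 16.9·0.04 + 16.3·0.04 = 77.471 sabins.
ᾱ = 77.471 / 226.7 = 0.3417.
−S·ln(1−ᾱ) = −226.7 × ln(1 − 0.3417) = 94.782.
V = 11.8 × 5.5 × 2.8 = 181.72 m³.
T = 0.161·V/[−S·ln(1−ᾱ)] = 0.161·181.72/94.782 = 0.31 s.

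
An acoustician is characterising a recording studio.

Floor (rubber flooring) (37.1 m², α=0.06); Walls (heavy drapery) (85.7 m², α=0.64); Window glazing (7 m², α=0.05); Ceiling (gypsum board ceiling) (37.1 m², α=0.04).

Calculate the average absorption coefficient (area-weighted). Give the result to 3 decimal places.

0.353

Total surface area S = 166.9 m².
Σ(Sᵢαᵢ) = 37.1·0.06 + 85.7·0.64 + 7·0.05 + 37.1·0.04 = 58.908.
ᾱ = 58.908 / 166.9 = 0.353.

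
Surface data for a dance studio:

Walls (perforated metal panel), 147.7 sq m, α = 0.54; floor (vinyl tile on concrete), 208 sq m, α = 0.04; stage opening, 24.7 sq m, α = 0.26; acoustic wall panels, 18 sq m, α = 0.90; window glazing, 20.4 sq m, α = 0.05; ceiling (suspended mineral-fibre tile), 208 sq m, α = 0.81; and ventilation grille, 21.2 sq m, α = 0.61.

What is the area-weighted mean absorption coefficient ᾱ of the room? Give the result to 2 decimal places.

S = Σ Sᵢ = 147.7 + 208 + 24.7 + 18 + 20.4 + 208 + 21.2 = 648.0 sq m.
Σ(Sᵢαᵢ) = 147.7*0.54 + 208*0.04 + 24.7*0.26 + 18*0.90 + 20.4*0.05 + 208*0.81 + 21.2*0.61 = 293.132.
ᾱ = A/S = 0.45.

0.45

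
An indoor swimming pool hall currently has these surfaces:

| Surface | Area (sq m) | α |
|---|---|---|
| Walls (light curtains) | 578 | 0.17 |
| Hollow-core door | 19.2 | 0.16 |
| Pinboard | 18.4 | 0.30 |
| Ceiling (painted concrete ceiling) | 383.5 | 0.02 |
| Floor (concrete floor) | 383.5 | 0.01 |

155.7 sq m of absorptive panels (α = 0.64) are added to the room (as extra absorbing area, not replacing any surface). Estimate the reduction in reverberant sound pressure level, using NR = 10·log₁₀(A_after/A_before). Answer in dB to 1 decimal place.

2.7 dB

Summing Sᵢαᵢ: 98.260 + 3.072 + 5.520 + 7.670 + 3.835 → A_before = 118.357 sabins.
Treatment contributes 155.7·0.64 = 99.648 sabins.
A_after = 118.357 + 99.648 = 218.005 sabins.
Reduction = 10 log₁₀(A_after/A_before) = 10 log₁₀(1.8419) = 2.7 dB.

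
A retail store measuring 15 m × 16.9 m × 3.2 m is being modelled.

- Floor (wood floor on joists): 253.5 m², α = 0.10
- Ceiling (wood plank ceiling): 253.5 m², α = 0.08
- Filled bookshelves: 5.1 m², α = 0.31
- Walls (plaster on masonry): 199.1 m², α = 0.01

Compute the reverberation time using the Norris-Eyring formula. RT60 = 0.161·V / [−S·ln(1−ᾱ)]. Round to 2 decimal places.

2.56 seconds

S = Σ Sᵢ = 711.2 m².
Σ(Sᵢαᵢ) = 253.5·0.10 + 253.5·0.08 + 5.1·0.31 + 199.1·0.01 = 49.202.
ᾱ = 49.202 / 711.2 = 0.0692.
−S·ln(1−ᾱ) = −711.2 × ln(1 − 0.0692) = 51.001.
V = 15 × 16.9 × 3.2 = 811.2 m³.
T = 0.161·V/[−S·ln(1−ᾱ)] = 0.161·811.2/51.001 = 2.56 s.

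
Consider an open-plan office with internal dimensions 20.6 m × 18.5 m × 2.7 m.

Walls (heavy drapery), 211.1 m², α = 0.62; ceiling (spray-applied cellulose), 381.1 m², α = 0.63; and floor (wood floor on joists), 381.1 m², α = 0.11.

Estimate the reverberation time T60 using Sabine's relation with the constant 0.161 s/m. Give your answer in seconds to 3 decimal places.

0.401 s

A = Σ Sᵢαᵢ = 211.1×0.62 + 381.1×0.63 + 381.1×0.11 = 412.896 sabins.
V = 20.6·18.5·2.7 = 1028.97 m³.
Sabine: RT60 = 0.161 × 1028.97 / 412.896 = 0.401 s.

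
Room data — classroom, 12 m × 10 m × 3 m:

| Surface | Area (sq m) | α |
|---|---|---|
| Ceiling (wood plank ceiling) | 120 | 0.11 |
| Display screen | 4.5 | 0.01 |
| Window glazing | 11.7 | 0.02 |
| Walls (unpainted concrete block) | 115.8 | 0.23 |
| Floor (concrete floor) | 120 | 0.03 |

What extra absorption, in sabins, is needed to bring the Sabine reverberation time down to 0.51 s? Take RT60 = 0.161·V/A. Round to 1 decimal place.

Equivalent absorption area: A₁ = 120*0.11 + 4.5*0.01 + 11.7*0.02 + 115.8*0.23 + 120*0.03 = 43.713 sq m.
For T = 0.51 s, need A₂ = 0.161·V/T = 0.161·360/0.51 = 113.647 sabins.
Shortfall: 113.647 − 43.713 = 69.9 sabins.

69.9 sabins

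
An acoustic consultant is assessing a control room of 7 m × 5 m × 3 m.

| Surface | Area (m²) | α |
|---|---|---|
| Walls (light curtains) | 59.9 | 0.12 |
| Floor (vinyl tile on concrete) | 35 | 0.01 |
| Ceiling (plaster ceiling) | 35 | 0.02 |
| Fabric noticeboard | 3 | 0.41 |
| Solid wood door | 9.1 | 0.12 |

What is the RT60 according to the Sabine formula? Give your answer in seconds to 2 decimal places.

1.60 s

Equivalent absorption area: A = 59.9·0.12 + 35·0.01 + 35·0.02 + 3·0.41 + 9.1·0.12 = 10.560 m².
Room volume: 105 m³.
T = 0.161 V/A = 0.161·105/10.560 = 1.60 s.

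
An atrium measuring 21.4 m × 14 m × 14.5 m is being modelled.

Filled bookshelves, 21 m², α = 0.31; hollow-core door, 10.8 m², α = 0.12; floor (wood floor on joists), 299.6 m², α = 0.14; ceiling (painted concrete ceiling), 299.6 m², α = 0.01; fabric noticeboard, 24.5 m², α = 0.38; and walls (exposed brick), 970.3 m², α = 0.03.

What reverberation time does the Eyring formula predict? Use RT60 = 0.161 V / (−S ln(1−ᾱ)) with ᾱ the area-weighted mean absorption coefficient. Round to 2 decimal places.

Total surface area S = 21 + 10.8 + 299.6 + 299.6 + 24.5 + 970.3 = 1625.8 m².
Absorption A = 21·0.31 + 10.8·0.12 + 299.6·0.14 + 299.6·0.01 + 24.5·0.38 + 970.3·0.03 = 91.165 sabins.
ᾱ = 91.165 / 1625.8 = 0.0561.
−S·ln(1−ᾱ) = −1625.8 × ln(1 − 0.0561) = 93.866.
V = 21.4 × 14 × 14.5 = 4344.2 m³.
RT60 = 0.161 × 4344.2 / 93.866 = 7.45 s.

7.45 seconds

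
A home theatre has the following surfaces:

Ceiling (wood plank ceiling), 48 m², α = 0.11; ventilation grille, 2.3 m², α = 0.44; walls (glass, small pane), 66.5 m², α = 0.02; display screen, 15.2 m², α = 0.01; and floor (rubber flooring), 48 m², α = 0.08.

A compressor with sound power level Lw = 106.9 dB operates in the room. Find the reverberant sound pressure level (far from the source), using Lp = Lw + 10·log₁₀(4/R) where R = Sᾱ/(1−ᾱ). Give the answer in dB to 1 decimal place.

102.0 dB

Σ(Sᵢαᵢ) = 48×0.11 + 2.3×0.44 + 66.5×0.02 + 15.2×0.01 + 48×0.08 = 11.614; total area S = 180.0 m².
ᾱ = 0.0645, so room constant R = A/(1−ᾱ) = 12.415 m².
Lp = Lw + 10 log₁₀(4/R) = 106.9 -4.92 = 102.0 dB.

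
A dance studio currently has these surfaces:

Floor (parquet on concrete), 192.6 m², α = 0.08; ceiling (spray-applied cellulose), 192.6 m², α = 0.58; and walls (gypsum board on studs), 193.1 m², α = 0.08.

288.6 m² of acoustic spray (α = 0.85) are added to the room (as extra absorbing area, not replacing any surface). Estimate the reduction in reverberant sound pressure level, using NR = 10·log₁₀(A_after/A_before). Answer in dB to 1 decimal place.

Equivalent absorption area: A_before = 192.6·0.08 + 192.6·0.58 + 193.1·0.08 = 142.564 m².
Treatment contributes 288.6·0.85 = 245.310 sabins.
New total A_after = 387.874 sabins.
Reduction = 10 log₁₀(A_after/A_before) = 10 log₁₀(2.7207) = 4.3 dB.

4.3 dB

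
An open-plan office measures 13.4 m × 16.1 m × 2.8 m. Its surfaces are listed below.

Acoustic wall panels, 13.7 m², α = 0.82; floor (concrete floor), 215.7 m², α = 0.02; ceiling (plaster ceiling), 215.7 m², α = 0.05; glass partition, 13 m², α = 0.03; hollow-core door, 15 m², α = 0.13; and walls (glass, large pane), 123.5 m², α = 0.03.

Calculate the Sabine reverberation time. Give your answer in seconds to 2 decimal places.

Total absorption A = 13.7*0.82 + 215.7*0.02 + 215.7*0.05 + 13*0.03 + 15*0.13 + 123.5*0.03
  = 11.234 + 4.314 + 10.785 + 0.390 + 1.950 + 3.705 = 32.378 m² sabins.
Volume V = 13.4 × 16.1 × 2.8 = 604.072 m³.
RT60 = 0.161 · V / A = 0.161 × 604.072 / 32.378 = 3.00 s.

3.00 s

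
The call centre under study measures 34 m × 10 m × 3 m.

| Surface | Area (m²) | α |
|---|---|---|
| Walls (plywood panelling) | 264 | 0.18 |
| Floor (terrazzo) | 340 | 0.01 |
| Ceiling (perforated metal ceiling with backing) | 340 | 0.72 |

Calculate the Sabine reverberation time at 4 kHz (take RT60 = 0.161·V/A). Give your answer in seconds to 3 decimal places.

A = Σ Sᵢαᵢ = 264*0.18 + 340*0.01 + 340*0.72 = 295.720 sabins.
V = 34·10·3 = 1020 m³.
T = 0.161 V/A = 0.161·1020/295.720 = 0.555 s.

0.555 s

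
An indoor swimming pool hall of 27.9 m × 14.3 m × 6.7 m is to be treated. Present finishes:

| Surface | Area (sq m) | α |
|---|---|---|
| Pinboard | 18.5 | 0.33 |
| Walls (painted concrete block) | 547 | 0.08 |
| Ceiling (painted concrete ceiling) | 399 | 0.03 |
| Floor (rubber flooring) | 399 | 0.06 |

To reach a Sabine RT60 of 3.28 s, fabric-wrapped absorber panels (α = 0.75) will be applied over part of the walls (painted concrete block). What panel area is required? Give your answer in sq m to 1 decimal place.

Total absorption A₁ = 18.5×0.33 + 547×0.08 + 399×0.03 + 399×0.06
  = 6.105 + 43.760 + 11.970 + 23.940 = 85.775 sq m sabins.
V = 2673.099 m³. Target absorption A₂ = 0.161 × 2673.099 / 3.28 = 131.210 sabins.
ΔA needed = 131.210 − 85.775 = 45.435 sabins.
Each sq m of panel replacing the walls (painted concrete block) adds (0.75 − 0.08) = 0.67 sabins.
Area = ΔA/Δα = 45.435/0.67 = 67.8 sq m.

67.8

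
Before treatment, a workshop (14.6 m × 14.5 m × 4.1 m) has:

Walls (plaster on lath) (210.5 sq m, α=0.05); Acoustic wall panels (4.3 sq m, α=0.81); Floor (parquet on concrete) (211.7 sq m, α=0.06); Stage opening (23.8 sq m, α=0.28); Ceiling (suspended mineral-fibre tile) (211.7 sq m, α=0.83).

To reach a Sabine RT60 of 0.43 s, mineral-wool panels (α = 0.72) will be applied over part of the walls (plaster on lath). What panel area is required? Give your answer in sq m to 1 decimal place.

Equivalent absorption area: A₁ = 210.5×0.05 + 4.3×0.81 + 211.7×0.06 + 23.8×0.28 + 211.7×0.83 = 209.085 sq m.
Required A₂ = 0.161·867.97/0.43 = 324.984 sabins.
Absorption to add: 324.984 − 209.085 = 115.899 sabins.
Each sq m of panel replacing the walls (plaster on lath) adds (0.72 − 0.05) = 0.67 sabins.
Panel area = 115.899 / 0.67 = 173.0 sq m.

173.0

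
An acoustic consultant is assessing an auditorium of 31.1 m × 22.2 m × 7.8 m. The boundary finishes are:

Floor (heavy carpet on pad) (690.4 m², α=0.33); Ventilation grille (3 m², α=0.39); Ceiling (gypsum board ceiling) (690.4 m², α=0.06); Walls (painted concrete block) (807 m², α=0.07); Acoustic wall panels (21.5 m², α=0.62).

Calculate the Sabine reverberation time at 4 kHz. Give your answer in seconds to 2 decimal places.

2.55 sec

A = Σ Sᵢαᵢ = 690.4*0.33 + 3*0.39 + 690.4*0.06 + 807*0.07 + 21.5*0.62 = 340.246 sabins.
Room volume: 5385.276 m³.
RT60 = 0.161 · V / A = 0.161 × 5385.276 / 340.246 = 2.55 s.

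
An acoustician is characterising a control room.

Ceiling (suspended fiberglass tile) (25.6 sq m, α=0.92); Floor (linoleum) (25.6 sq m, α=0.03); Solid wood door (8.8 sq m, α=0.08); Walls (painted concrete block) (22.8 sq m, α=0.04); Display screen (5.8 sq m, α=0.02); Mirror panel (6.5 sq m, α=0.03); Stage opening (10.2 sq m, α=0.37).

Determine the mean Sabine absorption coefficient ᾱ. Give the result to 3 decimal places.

S = Σ Sᵢ = 25.6 + 25.6 + 8.8 + 22.8 + 5.8 + 6.5 + 10.2 = 105.3 sq m.
Σ(Sᵢαᵢ) = 25.6×0.92 + 25.6×0.03 + 8.8×0.08 + 22.8×0.04 + 5.8×0.02 + 6.5×0.03 + 10.2×0.37 = 30.021.
ᾱ = A/S = 0.285.

0.285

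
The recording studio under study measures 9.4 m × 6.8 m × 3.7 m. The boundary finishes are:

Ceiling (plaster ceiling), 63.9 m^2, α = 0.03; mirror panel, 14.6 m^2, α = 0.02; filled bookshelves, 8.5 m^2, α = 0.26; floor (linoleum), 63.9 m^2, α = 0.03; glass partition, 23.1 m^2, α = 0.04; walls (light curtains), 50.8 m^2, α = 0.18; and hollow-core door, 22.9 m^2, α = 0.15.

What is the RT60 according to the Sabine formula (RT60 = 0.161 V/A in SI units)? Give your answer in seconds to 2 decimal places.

1.92 sec

A = Σ Sᵢαᵢ = 63.9*0.03 + 14.6*0.02 + 8.5*0.26 + 63.9*0.03 + 23.1*0.04 + 50.8*0.18 + 22.9*0.15 = 19.839 sabins.
V = 9.4·6.8·3.7 = 236.504 m³.
T = 0.161 V/A = 0.161·236.504/19.839 = 1.92 s.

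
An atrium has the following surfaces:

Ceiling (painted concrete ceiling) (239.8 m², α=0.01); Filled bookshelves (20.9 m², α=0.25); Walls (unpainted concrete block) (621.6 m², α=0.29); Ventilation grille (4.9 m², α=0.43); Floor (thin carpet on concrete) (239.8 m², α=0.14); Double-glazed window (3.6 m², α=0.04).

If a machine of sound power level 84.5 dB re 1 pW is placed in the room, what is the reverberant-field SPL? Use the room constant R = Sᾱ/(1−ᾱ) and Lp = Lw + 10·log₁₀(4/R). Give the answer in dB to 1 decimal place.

66.1 dB

Σ(Sᵢαᵢ) = 239.8·0.01 + 20.9·0.25 + 621.6·0.29 + 4.9·0.43 + 239.8·0.14 + 3.6·0.04 = 223.710; total area S = 1130.6 m².
ᾱ = 0.1979, so room constant R = A/(1−ᾱ) = 278.905 m².
Lp = 84.5 + 10·log₁₀(4/278.905) = 84.5 + (-18.43) = 66.1 dB.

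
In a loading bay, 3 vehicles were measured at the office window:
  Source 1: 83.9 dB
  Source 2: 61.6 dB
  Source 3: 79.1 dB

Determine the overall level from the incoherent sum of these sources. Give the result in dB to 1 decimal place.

85.2 dB

Σ 10^(Lᵢ/10) = 3.282e+08.
Combined level = 10 log₁₀(3.282e+08) = 85.2 dB.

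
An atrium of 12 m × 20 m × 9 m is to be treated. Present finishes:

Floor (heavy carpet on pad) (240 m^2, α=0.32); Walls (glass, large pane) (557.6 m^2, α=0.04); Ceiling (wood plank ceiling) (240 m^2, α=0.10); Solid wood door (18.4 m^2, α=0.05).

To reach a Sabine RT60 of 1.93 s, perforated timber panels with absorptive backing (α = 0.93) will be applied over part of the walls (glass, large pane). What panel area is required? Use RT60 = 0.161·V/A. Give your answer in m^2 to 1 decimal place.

Summing Sᵢαᵢ: 76.800 + 22.304 + 24.000 + 0.920 → A₁ = 124.024 sabins.
Required A₂ = 0.161·2160/1.93 = 180.187 sabins.
Absorption to add: 180.187 − 124.024 = 56.163 sabins.
Net gain per m^2: Δα = 0.93 − 0.04 = 0.89.
Area = ΔA/Δα = 56.163/0.89 = 63.1 m^2.

63.1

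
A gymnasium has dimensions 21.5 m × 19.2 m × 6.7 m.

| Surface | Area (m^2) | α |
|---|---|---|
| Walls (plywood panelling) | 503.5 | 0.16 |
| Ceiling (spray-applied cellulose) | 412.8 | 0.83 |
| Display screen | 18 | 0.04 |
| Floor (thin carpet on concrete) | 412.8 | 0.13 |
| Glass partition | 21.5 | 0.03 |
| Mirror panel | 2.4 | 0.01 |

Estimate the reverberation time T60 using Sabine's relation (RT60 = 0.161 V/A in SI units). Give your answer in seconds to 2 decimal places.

0.93 s

Summing Sᵢαᵢ: 80.560 + 342.624 + 0.720 + 53.664 + 0.645 + 0.024 → A = 478.237 sabins.
Room volume: 2765.76 m³.
Sabine: RT60 = 0.161 × 2765.76 / 478.237 = 0.93 s.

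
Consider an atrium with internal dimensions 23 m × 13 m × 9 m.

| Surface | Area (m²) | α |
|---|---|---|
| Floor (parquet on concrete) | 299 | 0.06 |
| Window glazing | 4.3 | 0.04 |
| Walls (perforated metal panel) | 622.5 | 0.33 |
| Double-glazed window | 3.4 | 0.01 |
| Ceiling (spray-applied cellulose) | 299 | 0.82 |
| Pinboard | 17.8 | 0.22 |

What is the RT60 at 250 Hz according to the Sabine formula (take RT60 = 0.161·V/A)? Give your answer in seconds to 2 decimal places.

Equivalent absorption area: A = 299*0.06 + 4.3*0.04 + 622.5*0.33 + 3.4*0.01 + 299*0.82 + 17.8*0.22 = 472.667 m².
Room volume: 2691 m³.
Sabine: RT60 = 0.161 × 2691 / 472.667 = 0.92 s.

0.92 s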